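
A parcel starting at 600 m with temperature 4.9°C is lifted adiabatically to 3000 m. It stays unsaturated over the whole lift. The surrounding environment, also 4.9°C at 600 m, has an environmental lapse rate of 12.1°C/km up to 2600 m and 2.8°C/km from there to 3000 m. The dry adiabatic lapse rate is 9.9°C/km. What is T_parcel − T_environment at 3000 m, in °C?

+1.56°C (parcel warmer than environment)

Parcel:
  600–3000 m, dry: Δz = 2.4 km ⇒ ΔT = -23.76°C; T = -18.86°C
Environment:
  600–2600 m, environment, lower layer: Δz = 2 km ⇒ ΔT = -24.2°C; T = -19.3°C
  2600–3000 m, environment, upper layer: Δz = 0.4 km ⇒ ΔT = -1.12°C; T = -20.42°C
T_parcel − T_env = -18.86 − (-20.42) = +1.56°C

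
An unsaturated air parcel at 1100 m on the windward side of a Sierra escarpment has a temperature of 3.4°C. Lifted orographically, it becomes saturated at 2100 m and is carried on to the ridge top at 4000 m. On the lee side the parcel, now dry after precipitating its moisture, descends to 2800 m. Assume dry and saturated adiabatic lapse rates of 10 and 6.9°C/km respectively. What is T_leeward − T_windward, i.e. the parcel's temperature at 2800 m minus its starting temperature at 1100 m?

From 1100 m to 2100 m (dry): cools by 10 × 1 = 10°C, giving -6.6°C.
From 2100 m to 4000 m (saturated): cools by 6.9 × 1.9 = 13.11°C, giving -19.71°C.
From 4000 m to 2800 m (dry descent): warms by 10 × 1.2 = 12°C, giving -7.71°C.
Net change vs windward start: -7.71 − 3.4 = -11.11°C

-11.11°C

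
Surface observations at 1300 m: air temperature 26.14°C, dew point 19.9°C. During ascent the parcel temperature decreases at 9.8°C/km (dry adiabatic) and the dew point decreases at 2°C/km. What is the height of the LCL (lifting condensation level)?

T and T_d converge at 9.8 − 2 = 7.8°C per km
Height above start = (26.14 − 19.9) / 7.8 = 0.8 km
LCL altitude = 1300 m + 800 m = 2100 m

2100 m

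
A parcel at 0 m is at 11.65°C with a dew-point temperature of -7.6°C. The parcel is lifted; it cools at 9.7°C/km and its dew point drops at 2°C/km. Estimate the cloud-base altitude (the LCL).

2500 m

T and T_d converge at 9.7 − 2 = 7.7°C per km
Height above start = (11.65 − (-7.6)) / 7.7 = 2.5 km
LCL altitude = 0 m + 2500 m = 2500 m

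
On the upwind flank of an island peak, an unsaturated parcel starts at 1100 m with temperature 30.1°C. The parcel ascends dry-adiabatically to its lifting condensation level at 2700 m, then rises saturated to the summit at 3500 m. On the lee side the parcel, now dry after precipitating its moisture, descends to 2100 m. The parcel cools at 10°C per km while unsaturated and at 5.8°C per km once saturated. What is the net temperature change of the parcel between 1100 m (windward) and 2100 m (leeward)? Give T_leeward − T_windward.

From 1100 m to 2700 m (dry): cools by 10 × 1.6 = 16°C, giving 14.1°C.
From 2700 m to 3500 m (saturated): cools by 5.8 × 0.8 = 4.64°C, giving 9.46°C.
From 3500 m to 2100 m (dry descent): warms by 10 × 1.4 = 14°C, giving 23.46°C.
Net change vs windward start: 23.46 − 30.1 = -6.64°C

-6.64°C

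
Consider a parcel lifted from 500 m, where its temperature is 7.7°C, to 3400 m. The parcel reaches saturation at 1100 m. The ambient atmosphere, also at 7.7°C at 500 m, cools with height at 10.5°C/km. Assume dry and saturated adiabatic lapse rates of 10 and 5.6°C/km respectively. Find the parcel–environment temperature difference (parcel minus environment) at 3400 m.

+11.57°C (parcel warmer than environment)

Parcel:
  500–1100 m, dry: Δz = 0.6 km ⇒ ΔT = -6°C; T = 1.7°C
  1100–3400 m, saturated: Δz = 2.3 km ⇒ ΔT = -12.88°C; T = -11.18°C
Environment:
  500–3400 m, environment: Δz = 2.9 km ⇒ ΔT = -30.45°C; T = -22.75°C
T_parcel − T_env = -11.18 − (-22.75) = +11.57°C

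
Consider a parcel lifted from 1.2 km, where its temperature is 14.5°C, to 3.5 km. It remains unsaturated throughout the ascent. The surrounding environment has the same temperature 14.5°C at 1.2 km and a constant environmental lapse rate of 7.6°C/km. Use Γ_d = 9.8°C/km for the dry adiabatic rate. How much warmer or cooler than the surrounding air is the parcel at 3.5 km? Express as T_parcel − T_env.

Parcel:
  Dry to 3500 m: -9.8 × 2.3 km = -22.54°C, so T = -8.04°C.
Environment:
  Environment to 3500 m: -7.6 × 2.3 km = -17.48°C, so T = -2.98°C.
T_parcel − T_env = -8.04 − (-2.98) = -5.06°C

-5.06°C (parcel cooler than environment)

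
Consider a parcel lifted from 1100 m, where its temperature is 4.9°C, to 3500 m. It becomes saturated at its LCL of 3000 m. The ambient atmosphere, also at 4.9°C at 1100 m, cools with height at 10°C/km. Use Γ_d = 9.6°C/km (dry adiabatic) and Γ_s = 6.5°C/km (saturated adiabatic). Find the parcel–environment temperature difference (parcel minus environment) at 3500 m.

+2.51°C (parcel warmer than environment)

Parcel:
  1100–3000 m, dry: Δz = 1.9 km ⇒ ΔT = -18.24°C; T = -13.34°C
  3000–3500 m, saturated: Δz = 0.5 km ⇒ ΔT = -3.25°C; T = -16.59°C
Environment:
  1100–3500 m, environment: Δz = 2.4 km ⇒ ΔT = -24°C; T = -19.1°C
T_parcel − T_env = -16.59 − (-19.1) = +2.51°C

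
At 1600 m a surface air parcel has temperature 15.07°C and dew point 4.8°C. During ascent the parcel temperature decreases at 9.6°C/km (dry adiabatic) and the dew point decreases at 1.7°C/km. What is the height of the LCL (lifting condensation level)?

2900 m

T and T_d converge at 9.6 − 1.7 = 7.9°C per km
Height above start = (15.07 − 4.8) / 7.9 = 1.3 km
LCL altitude = 1600 m + 1300 m = 2900 m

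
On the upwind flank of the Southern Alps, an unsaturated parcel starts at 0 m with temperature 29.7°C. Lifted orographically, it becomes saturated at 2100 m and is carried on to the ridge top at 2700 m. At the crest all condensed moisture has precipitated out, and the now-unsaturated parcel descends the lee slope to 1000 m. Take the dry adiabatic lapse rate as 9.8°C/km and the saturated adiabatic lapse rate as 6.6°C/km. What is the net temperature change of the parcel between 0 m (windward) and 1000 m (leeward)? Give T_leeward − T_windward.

Dry to 2100 m: -9.8 × 2.1 km = -20.58°C, so T = 9.12°C.
Saturated to 2700 m: -6.6 × 0.6 km = -3.96°C, so T = 5.16°C.
Dry descent to 1000 m: +9.8 × 1.7 km = +16.66°C, so T = 21.82°C.
Net change vs windward start: 21.82 − 29.7 = -7.88°C

-7.88°C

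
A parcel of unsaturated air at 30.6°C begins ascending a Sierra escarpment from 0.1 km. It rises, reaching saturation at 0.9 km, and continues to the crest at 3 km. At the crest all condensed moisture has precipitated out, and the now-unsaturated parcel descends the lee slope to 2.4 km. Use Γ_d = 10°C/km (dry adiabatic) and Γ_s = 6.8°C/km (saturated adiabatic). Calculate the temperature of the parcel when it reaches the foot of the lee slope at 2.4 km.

14.32°C

From 100 m to 900 m (dry): cools by 10 × 0.8 = 8°C, giving 22.6°C.
From 900 m to 3000 m (saturated): cools by 6.8 × 2.1 = 14.28°C, giving 8.32°C.
From 3000 m to 2400 m (dry descent): warms by 10 × 0.6 = 6°C, giving 14.32°C.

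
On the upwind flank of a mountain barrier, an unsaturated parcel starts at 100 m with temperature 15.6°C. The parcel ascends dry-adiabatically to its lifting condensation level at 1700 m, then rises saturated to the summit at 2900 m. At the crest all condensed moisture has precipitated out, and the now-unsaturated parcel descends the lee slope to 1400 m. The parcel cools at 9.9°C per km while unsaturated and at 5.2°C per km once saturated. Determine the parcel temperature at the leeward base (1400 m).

From 100 m to 1700 m (dry): cools by 9.9 × 1.6 = 15.84°C, giving -0.24°C.
From 1700 m to 2900 m (saturated): cools by 5.2 × 1.2 = 6.24°C, giving -6.48°C.
From 2900 m to 1400 m (dry descent): warms by 9.9 × 1.5 = 14.85°C, giving 8.37°C.

8.37°C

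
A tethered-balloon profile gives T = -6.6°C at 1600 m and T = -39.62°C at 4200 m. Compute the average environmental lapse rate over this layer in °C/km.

Γ = −ΔT/Δz = (-6.6 − (-39.62)) / (4200 − 1600) m
  = 33.02°C / 2.6 km = 12.7°C/km

12.7°C/km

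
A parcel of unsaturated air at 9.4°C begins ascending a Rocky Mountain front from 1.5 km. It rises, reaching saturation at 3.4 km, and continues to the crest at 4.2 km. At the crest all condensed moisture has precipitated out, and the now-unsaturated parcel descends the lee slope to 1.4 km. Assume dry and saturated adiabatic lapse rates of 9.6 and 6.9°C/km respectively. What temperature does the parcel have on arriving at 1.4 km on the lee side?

12.52°C

Dry to 3400 m: -9.6 × 1.9 km = -18.24°C, so T = -8.84°C.
Saturated to 4200 m: -6.9 × 0.8 km = -5.52°C, so T = -14.36°C.
Dry descent to 1400 m: +9.6 × 2.8 km = +26.88°C, so T = 12.52°C.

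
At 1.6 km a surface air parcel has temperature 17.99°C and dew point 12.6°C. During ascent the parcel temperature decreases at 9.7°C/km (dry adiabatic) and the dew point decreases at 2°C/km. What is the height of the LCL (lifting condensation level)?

T and T_d converge at 9.7 − 2 = 7.7°C per km
Height above start = (17.99 − 12.6) / 7.7 = 0.7 km
LCL altitude = 1600 m + 700 m = 2300 m

2.3 km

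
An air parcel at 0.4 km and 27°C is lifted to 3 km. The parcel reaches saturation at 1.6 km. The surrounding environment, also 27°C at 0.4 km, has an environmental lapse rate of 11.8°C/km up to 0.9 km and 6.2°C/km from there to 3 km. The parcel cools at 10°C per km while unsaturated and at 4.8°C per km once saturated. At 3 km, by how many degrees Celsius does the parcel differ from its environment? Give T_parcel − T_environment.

+0.2°C (parcel warmer than environment)

Parcel:
  400 → 1600 m (dry, 10°C/km): ΔT = -10 × 1.2 = -12°C → T = 15°C
  1600 → 3000 m (saturated, 4.8°C/km): ΔT = -4.8 × 1.4 = -6.72°C → T = 8.28°C
Environment:
  400 → 900 m (environment, lower layer, 11.8°C/km): ΔT = -11.8 × 0.5 = -5.9°C → T = 21.1°C
  900 → 3000 m (environment, upper layer, 6.2°C/km): ΔT = -6.2 × 2.1 = -13.02°C → T = 8.08°C
T_parcel − T_env = 8.28 − 8.08 = +0.2°C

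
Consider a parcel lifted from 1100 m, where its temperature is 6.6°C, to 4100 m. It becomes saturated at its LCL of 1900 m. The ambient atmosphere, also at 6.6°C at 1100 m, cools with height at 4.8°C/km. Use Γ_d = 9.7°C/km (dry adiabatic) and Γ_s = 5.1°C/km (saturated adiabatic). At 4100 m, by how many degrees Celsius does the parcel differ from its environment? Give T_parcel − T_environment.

Parcel:
  1100 → 1900 m (dry, 9.7°C/km): ΔT = -9.7 × 0.8 = -7.76°C → T = -1.16°C
  1900 → 4100 m (saturated, 5.1°C/km): ΔT = -5.1 × 2.2 = -11.22°C → T = -12.38°C
Environment:
  1100 → 4100 m (environment, 4.8°C/km): ΔT = -4.8 × 3 = -14.4°C → T = -7.8°C
T_parcel − T_env = -12.38 − (-7.8) = -4.58°C

-4.58°C (parcel cooler than environment)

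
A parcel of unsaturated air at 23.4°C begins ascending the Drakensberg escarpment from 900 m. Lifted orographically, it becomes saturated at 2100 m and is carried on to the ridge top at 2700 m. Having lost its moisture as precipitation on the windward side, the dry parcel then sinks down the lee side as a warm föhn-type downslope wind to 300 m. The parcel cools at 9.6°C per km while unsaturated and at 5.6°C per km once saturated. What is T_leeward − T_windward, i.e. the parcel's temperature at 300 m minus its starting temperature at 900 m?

900–2100 m, dry: Δz = 1.2 km ⇒ ΔT = -11.52°C; T = 11.88°C
2100–2700 m, saturated: Δz = 0.6 km ⇒ ΔT = -3.36°C; T = 8.52°C
2700–300 m, dry descent: Δz = 2.4 km ⇒ ΔT = +23.04°C; T = 31.56°C
Net change vs windward start: 31.56 − 23.4 = +8.16°C

+8.16°C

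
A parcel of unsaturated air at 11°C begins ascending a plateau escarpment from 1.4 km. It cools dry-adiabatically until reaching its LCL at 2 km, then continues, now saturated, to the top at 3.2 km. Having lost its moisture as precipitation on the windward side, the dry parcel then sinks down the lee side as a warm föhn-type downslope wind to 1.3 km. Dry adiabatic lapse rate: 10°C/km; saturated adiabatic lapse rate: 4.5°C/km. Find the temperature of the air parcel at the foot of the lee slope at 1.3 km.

18.6°C

From 1400 m to 2000 m (dry): cools by 10 × 0.6 = 6°C, giving 5°C.
From 2000 m to 3200 m (saturated): cools by 4.5 × 1.2 = 5.4°C, giving -0.4°C.
From 3200 m to 1300 m (dry descent): warms by 10 × 1.9 = 19°C, giving 18.6°C.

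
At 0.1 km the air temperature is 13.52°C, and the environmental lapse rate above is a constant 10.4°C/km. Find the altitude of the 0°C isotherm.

Height above start = (13.52 − 0) / 10.4 = 1.3 km
Altitude = 100 m + 1300 m = 1400 m

1.4 km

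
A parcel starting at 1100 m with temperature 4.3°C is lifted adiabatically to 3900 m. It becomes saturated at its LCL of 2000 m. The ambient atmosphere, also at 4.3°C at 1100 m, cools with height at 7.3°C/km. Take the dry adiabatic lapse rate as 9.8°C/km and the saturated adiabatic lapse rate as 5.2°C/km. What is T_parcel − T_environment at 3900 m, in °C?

+1.74°C (parcel warmer than environment)

Parcel:
  1100 → 2000 m (dry, 9.8°C/km): ΔT = -9.8 × 0.9 = -8.82°C → T = -4.52°C
  2000 → 3900 m (saturated, 5.2°C/km): ΔT = -5.2 × 1.9 = -9.88°C → T = -14.4°C
Environment:
  1100 → 3900 m (environment, 7.3°C/km): ΔT = -7.3 × 2.8 = -20.44°C → T = -16.14°C
T_parcel − T_env = -14.4 − (-16.14) = +1.74°C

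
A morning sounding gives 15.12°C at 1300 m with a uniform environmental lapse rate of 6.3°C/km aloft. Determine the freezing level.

3700 m

Height above start = (15.12 − 0) / 6.3 = 2.4 km
Altitude = 1300 m + 2400 m = 3700 m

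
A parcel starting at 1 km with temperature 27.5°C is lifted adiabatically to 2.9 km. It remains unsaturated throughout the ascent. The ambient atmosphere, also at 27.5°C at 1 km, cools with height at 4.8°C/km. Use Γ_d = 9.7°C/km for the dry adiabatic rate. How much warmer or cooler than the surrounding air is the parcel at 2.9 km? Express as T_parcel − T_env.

-9.31°C (parcel cooler than environment)

Parcel:
  From 1000 m to 2900 m (dry): cools by 9.7 × 1.9 = 18.43°C, giving 9.07°C.
Environment:
  From 1000 m to 2900 m (environment): cools by 4.8 × 1.9 = 9.12°C, giving 18.38°C.
T_parcel − T_env = 9.07 − 18.38 = -9.31°C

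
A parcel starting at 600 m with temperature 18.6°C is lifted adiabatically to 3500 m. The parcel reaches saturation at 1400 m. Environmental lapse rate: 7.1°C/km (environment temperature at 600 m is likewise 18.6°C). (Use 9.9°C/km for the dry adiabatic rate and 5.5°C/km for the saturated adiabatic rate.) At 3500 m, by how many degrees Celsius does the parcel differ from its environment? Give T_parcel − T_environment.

+1.12°C (parcel warmer than environment)

Parcel:
  From 600 m to 1400 m (dry): cools by 9.9 × 0.8 = 7.92°C, giving 10.68°C.
  From 1400 m to 3500 m (saturated): cools by 5.5 × 2.1 = 11.55°C, giving -0.87°C.
Environment:
  From 600 m to 3500 m (environment): cools by 7.1 × 2.9 = 20.59°C, giving -1.99°C.
T_parcel − T_env = -0.87 − (-1.99) = +1.12°C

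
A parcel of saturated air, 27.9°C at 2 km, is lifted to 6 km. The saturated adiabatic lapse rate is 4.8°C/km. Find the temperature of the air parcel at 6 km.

Saturated adiabatic to 6000 m: -4.8 × 4 km = -19.2°C, so T = 8.7°C.

8.7°C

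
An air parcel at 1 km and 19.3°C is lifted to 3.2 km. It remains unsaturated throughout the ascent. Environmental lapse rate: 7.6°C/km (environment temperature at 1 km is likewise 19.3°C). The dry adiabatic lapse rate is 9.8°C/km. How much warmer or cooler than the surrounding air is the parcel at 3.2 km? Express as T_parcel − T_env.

-4.84°C (parcel cooler than environment)

Parcel:
  1000–3200 m, dry: Δz = 2.2 km ⇒ ΔT = -21.56°C; T = -2.26°C
Environment:
  1000–3200 m, environment: Δz = 2.2 km ⇒ ΔT = -16.72°C; T = 2.58°C
T_parcel − T_env = -2.26 − 2.58 = -4.84°C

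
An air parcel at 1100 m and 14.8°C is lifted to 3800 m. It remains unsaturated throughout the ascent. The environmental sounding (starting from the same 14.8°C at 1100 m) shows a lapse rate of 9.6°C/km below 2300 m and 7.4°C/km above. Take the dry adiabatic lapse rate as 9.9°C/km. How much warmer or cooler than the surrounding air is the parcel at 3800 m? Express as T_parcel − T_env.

-4.11°C (parcel cooler than environment)

Parcel:
  1100–3800 m, dry: Δz = 2.7 km ⇒ ΔT = -26.73°C; T = -11.93°C
Environment:
  1100–2300 m, environment, lower layer: Δz = 1.2 km ⇒ ΔT = -11.52°C; T = 3.28°C
  2300–3800 m, environment, upper layer: Δz = 1.5 km ⇒ ΔT = -11.1°C; T = -7.82°C
T_parcel − T_env = -11.93 − (-7.82) = -4.11°C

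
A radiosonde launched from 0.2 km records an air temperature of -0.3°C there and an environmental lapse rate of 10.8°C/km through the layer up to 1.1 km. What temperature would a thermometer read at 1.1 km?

Environmental to 1100 m: -10.8 × 0.9 km = -9.72°C, so T = -10.02°C.

-10.02°C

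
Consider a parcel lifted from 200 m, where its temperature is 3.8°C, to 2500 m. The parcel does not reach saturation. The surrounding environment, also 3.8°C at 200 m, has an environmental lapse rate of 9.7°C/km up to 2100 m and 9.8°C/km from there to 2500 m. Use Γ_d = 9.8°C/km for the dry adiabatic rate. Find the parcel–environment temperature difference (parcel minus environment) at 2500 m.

-0.19°C (parcel cooler than environment)

Parcel:
  Dry to 2500 m: -9.8 × 2.3 km = -22.54°C, so T = -18.74°C.
Environment:
  Environment, lower layer to 2100 m: -9.7 × 1.9 km = -18.43°C, so T = -14.63°C.
  Environment, upper layer to 2500 m: -9.8 × 0.4 km = -3.92°C, so T = -18.55°C.
T_parcel − T_env = -18.74 − (-18.55) = -0.19°C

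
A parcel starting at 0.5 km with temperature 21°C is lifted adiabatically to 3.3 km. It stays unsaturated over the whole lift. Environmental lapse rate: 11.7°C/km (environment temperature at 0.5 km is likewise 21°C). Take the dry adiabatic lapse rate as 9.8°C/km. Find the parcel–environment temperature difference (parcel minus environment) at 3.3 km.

+5.32°C (parcel warmer than environment)

Parcel:
  From 500 m to 3300 m (dry): cools by 9.8 × 2.8 = 27.44°C, giving -6.44°C.
Environment:
  From 500 m to 3300 m (environment): cools by 11.7 × 2.8 = 32.76°C, giving -11.76°C.
T_parcel − T_env = -6.44 − (-11.76) = +5.32°C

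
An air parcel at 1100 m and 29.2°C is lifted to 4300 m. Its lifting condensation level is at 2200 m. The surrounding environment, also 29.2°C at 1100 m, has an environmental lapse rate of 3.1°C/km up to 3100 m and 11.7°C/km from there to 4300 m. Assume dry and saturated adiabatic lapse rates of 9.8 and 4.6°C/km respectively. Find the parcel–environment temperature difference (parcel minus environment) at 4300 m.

-0.2°C (parcel cooler than environment)

Parcel:
  Dry to 2200 m: -9.8 × 1.1 km = -10.78°C, so T = 18.42°C.
  Saturated to 4300 m: -4.6 × 2.1 km = -9.66°C, so T = 8.76°C.
Environment:
  Environment, lower layer to 3100 m: -3.1 × 2 km = -6.2°C, so T = 23°C.
  Environment, upper layer to 4300 m: -11.7 × 1.2 km = -14.04°C, so T = 8.96°C.
T_parcel − T_env = 8.76 − 8.96 = -0.2°C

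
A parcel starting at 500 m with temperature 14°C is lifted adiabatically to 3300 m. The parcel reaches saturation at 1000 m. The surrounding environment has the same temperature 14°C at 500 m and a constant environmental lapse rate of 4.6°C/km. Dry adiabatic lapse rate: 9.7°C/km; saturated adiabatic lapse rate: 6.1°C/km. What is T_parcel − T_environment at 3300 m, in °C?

Parcel:
  From 500 m to 1000 m (dry): cools by 9.7 × 0.5 = 4.85°C, giving 9.15°C.
  From 1000 m to 3300 m (saturated): cools by 6.1 × 2.3 = 14.03°C, giving -4.88°C.
Environment:
  From 500 m to 3300 m (environment): cools by 4.6 × 2.8 = 12.88°C, giving 1.12°C.
T_parcel − T_env = -4.88 − 1.12 = -6°C

-6°C (parcel cooler than environment)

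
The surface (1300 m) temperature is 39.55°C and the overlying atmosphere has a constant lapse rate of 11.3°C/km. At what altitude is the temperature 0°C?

4800 m

Height above start = (39.55 − 0) / 11.3 = 3.5 km
Altitude = 1300 m + 3500 m = 4800 m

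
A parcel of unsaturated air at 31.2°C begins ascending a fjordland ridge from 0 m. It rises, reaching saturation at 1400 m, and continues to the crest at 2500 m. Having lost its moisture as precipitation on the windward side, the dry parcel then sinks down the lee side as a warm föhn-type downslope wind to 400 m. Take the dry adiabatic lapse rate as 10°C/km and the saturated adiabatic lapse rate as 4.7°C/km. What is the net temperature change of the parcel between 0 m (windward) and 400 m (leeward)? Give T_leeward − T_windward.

+1.83°C

0 → 1400 m (dry, 10°C/km): ΔT = -10 × 1.4 = -14°C → T = 17.2°C
1400 → 2500 m (saturated, 4.7°C/km): ΔT = -4.7 × 1.1 = -5.17°C → T = 12.03°C
2500 → 400 m (dry descent, 10°C/km): ΔT = +10 × 2.1 = +21°C → T = 33.03°C
Net change vs windward start: 33.03 − 31.2 = +1.83°C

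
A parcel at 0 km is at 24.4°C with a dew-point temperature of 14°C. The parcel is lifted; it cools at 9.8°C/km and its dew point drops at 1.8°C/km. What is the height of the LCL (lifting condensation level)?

1.3 km

T and T_d converge at 9.8 − 1.8 = 8°C per km
Height above start = (24.4 − 14) / 8 = 1.3 km
LCL altitude = 0 m + 1300 m = 1300 m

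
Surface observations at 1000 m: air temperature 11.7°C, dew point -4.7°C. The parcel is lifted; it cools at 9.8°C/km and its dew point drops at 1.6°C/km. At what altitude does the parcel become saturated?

3000 m

T and T_d converge at 9.8 − 1.6 = 8.2°C per km
Height above start = (11.7 − (-4.7)) / 8.2 = 2 km
LCL altitude = 1000 m + 2000 m = 3000 m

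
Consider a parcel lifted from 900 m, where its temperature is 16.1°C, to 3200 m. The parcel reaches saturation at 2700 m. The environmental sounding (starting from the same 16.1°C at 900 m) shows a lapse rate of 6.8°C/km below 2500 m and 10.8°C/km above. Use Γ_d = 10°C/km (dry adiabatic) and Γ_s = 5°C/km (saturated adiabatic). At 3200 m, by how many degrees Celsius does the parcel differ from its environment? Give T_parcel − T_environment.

-2.06°C (parcel cooler than environment)

Parcel:
  Dry to 2700 m: -10 × 1.8 km = -18°C, so T = -1.9°C.
  Saturated to 3200 m: -5 × 0.5 km = -2.5°C, so T = -4.4°C.
Environment:
  Environment, lower layer to 2500 m: -6.8 × 1.6 km = -10.88°C, so T = 5.22°C.
  Environment, upper layer to 3200 m: -10.8 × 0.7 km = -7.56°C, so T = -2.34°C.
T_parcel − T_env = -4.4 − (-2.34) = -2.06°C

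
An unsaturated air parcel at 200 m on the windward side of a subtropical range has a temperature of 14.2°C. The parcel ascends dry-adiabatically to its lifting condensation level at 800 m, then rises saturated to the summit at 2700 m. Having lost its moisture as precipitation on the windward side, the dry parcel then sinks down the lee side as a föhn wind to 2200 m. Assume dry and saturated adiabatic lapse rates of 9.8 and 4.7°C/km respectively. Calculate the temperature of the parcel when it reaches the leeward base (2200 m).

Dry to 800 m: -9.8 × 0.6 km = -5.88°C, so T = 8.32°C.
Saturated to 2700 m: -4.7 × 1.9 km = -8.93°C, so T = -0.61°C.
Dry descent to 2200 m: +9.8 × 0.5 km = +4.9°C, so T = 4.29°C.

4.29°C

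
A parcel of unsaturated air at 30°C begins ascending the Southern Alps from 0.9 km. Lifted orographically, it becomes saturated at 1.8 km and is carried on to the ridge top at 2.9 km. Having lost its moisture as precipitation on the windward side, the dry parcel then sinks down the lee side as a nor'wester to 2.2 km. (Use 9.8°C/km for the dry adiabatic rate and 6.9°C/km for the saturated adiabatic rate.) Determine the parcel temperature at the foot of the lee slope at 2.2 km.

From 900 m to 1800 m (dry): cools by 9.8 × 0.9 = 8.82°C, giving 21.18°C.
From 1800 m to 2900 m (saturated): cools by 6.9 × 1.1 = 7.59°C, giving 13.59°C.
From 2900 m to 2200 m (dry descent): warms by 9.8 × 0.7 = 6.86°C, giving 20.45°C.

20.45°C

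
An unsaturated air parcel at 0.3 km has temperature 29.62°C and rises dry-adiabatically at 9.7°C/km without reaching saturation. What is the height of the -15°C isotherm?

Height above start = (29.62 − (-15)) / 9.7 = 4.6 km
Altitude = 300 m + 4600 m = 4900 m

4.9 km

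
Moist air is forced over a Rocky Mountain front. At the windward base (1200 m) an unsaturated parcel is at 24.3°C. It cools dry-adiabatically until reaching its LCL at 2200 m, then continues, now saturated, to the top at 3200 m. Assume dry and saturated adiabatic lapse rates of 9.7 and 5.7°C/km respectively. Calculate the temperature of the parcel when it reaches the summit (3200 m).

1200–2200 m, dry: Δz = 1 km ⇒ ΔT = -9.7°C; T = 14.6°C
2200–3200 m, saturated: Δz = 1 km ⇒ ΔT = -5.7°C; T = 8.9°C

8.9°C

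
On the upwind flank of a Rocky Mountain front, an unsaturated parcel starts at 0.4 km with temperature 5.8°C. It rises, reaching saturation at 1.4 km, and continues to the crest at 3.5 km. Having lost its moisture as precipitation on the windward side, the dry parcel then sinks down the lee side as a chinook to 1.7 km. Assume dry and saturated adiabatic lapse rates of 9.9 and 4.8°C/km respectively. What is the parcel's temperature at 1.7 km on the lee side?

From 400 m to 1400 m (dry): cools by 9.9 × 1 = 9.9°C, giving -4.1°C.
From 1400 m to 3500 m (saturated): cools by 4.8 × 2.1 = 10.08°C, giving -14.18°C.
From 3500 m to 1700 m (dry descent): warms by 9.9 × 1.8 = 17.82°C, giving 3.64°C.

3.64°C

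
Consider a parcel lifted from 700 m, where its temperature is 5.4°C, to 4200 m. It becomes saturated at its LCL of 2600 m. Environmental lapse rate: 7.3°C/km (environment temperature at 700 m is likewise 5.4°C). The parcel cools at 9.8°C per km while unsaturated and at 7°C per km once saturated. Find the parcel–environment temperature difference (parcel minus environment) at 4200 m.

-4.27°C (parcel cooler than environment)

Parcel:
  From 700 m to 2600 m (dry): cools by 9.8 × 1.9 = 18.62°C, giving -13.22°C.
  From 2600 m to 4200 m (saturated): cools by 7 × 1.6 = 11.2°C, giving -24.42°C.
Environment:
  From 700 m to 4200 m (environment): cools by 7.3 × 3.5 = 25.55°C, giving -20.15°C.
T_parcel − T_env = -24.42 − (-20.15) = -4.27°C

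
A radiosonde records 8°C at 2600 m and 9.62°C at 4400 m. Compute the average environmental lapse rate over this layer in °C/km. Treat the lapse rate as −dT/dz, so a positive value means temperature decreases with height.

Γ = −ΔT/Δz = (8 − 9.62) / (4400 − 2600) m
  = -1.62°C / 1.8 km = -0.9°C/km

-0.9°C/km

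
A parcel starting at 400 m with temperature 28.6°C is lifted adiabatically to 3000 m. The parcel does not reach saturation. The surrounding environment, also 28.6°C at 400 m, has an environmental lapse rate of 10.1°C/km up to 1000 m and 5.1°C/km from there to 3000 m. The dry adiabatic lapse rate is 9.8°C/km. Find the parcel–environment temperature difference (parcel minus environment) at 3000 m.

-9.22°C (parcel cooler than environment)

Parcel:
  From 400 m to 3000 m (dry): cools by 9.8 × 2.6 = 25.48°C, giving 3.12°C.
Environment:
  From 400 m to 1000 m (environment, lower layer): cools by 10.1 × 0.6 = 6.06°C, giving 22.54°C.
  From 1000 m to 3000 m (environment, upper layer): cools by 5.1 × 2 = 10.2°C, giving 12.34°C.
T_parcel − T_env = 3.12 − 12.34 = -9.22°C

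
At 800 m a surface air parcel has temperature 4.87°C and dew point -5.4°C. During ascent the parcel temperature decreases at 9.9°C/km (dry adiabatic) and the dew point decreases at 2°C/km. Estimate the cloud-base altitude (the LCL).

2100 m

T and T_d converge at 9.9 − 2 = 7.9°C per km
Height above start = (4.87 − (-5.4)) / 7.9 = 1.3 km
LCL altitude = 800 m + 1300 m = 2100 m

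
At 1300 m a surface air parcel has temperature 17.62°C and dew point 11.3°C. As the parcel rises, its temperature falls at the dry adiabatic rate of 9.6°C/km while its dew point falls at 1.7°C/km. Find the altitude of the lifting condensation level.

T and T_d converge at 9.6 − 1.7 = 7.9°C per km
Height above start = (17.62 − 11.3) / 7.9 = 0.8 km
LCL altitude = 1300 m + 800 m = 2100 m

2100 m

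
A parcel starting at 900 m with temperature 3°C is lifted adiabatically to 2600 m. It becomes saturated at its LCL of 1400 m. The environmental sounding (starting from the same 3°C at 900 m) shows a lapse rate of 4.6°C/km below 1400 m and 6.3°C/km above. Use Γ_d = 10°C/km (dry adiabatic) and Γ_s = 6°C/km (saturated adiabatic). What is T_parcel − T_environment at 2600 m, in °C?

-2.34°C (parcel cooler than environment)

Parcel:
  From 900 m to 1400 m (dry): cools by 10 × 0.5 = 5°C, giving -2°C.
  From 1400 m to 2600 m (saturated): cools by 6 × 1.2 = 7.2°C, giving -9.2°C.
Environment:
  From 900 m to 1400 m (environment, lower layer): cools by 4.6 × 0.5 = 2.3°C, giving 0.7°C.
  From 1400 m to 2600 m (environment, upper layer): cools by 6.3 × 1.2 = 7.56°C, giving -6.86°C.
T_parcel − T_env = -9.2 − (-6.86) = -2.34°C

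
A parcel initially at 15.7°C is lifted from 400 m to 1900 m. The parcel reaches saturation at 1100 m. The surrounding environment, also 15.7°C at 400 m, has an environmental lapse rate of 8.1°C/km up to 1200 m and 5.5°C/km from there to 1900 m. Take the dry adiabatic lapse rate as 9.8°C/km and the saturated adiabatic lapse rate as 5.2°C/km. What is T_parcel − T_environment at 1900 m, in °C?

Parcel:
  400–1100 m, dry: Δz = 0.7 km ⇒ ΔT = -6.86°C; T = 8.84°C
  1100–1900 m, saturated: Δz = 0.8 km ⇒ ΔT = -4.16°C; T = 4.68°C
Environment:
  400–1200 m, environment, lower layer: Δz = 0.8 km ⇒ ΔT = -6.48°C; T = 9.22°C
  1200–1900 m, environment, upper layer: Δz = 0.7 km ⇒ ΔT = -3.85°C; T = 5.37°C
T_parcel − T_env = 4.68 − 5.37 = -0.69°C

-0.69°C (parcel cooler than environment)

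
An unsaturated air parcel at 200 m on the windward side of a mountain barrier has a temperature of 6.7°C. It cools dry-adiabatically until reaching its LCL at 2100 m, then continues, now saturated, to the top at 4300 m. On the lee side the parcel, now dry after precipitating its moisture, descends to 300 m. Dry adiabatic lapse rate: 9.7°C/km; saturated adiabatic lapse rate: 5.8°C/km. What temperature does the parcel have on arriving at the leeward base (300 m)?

200 → 2100 m (dry, 9.7°C/km): ΔT = -9.7 × 1.9 = -18.43°C → T = -11.73°C
2100 → 4300 m (saturated, 5.8°C/km): ΔT = -5.8 × 2.2 = -12.76°C → T = -24.49°C
4300 → 300 m (dry descent, 9.7°C/km): ΔT = +9.7 × 4 = +38.8°C → T = 14.31°C

14.31°C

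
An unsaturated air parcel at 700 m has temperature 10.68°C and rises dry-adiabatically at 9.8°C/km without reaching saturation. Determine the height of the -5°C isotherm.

Height above start = (10.68 − (-5)) / 9.8 = 1.6 km
Altitude = 700 m + 1600 m = 2300 m

2300 m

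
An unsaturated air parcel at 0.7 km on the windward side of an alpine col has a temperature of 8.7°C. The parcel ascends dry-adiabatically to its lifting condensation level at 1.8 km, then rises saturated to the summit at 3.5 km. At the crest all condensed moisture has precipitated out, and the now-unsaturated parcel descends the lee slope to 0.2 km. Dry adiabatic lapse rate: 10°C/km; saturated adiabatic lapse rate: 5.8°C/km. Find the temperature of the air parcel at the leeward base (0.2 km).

20.84°C

Dry to 1800 m: -10 × 1.1 km = -11°C, so T = -2.3°C.
Saturated to 3500 m: -5.8 × 1.7 km = -9.86°C, so T = -12.16°C.
Dry descent to 200 m: +10 × 3.3 km = +33°C, so T = 20.84°C.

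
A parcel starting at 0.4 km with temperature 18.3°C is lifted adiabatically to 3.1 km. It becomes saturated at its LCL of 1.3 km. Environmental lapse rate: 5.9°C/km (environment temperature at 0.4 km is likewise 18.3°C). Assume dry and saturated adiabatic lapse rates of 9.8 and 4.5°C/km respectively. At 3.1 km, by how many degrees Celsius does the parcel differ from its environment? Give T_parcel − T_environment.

-0.99°C (parcel cooler than environment)

Parcel:
  400 → 1300 m (dry, 9.8°C/km): ΔT = -9.8 × 0.9 = -8.82°C → T = 9.48°C
  1300 → 3100 m (saturated, 4.5°C/km): ΔT = -4.5 × 1.8 = -8.1°C → T = 1.38°C
Environment:
  400 → 3100 m (environment, 5.9°C/km): ΔT = -5.9 × 2.7 = -15.93°C → T = 2.37°C
T_parcel − T_env = 1.38 − 2.37 = -0.99°C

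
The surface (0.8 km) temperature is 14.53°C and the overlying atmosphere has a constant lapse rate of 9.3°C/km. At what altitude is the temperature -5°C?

Height above start = (14.53 − (-5)) / 9.3 = 2.1 km
Altitude = 800 m + 2100 m = 2900 m

2.9 km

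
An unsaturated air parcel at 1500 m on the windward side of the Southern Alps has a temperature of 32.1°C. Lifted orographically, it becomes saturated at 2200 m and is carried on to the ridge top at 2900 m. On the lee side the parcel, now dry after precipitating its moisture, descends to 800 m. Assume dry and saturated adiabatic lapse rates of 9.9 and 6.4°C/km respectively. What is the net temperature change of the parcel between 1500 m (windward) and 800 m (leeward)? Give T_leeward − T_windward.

Dry to 2200 m: -9.9 × 0.7 km = -6.93°C, so T = 25.17°C.
Saturated to 2900 m: -6.4 × 0.7 km = -4.48°C, so T = 20.69°C.
Dry descent to 800 m: +9.9 × 2.1 km = +20.79°C, so T = 41.48°C.
Net change vs windward start: 41.48 − 32.1 = +9.38°C

+9.38°C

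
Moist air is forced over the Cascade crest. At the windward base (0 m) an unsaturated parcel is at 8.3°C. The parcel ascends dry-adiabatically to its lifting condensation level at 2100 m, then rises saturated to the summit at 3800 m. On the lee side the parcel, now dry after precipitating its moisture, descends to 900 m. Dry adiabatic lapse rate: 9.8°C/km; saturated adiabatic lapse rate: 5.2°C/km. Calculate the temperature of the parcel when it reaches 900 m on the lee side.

0 → 2100 m (dry, 9.8°C/km): ΔT = -9.8 × 2.1 = -20.58°C → T = -12.28°C
2100 → 3800 m (saturated, 5.2°C/km): ΔT = -5.2 × 1.7 = -8.84°C → T = -21.12°C
3800 → 900 m (dry descent, 9.8°C/km): ΔT = +9.8 × 2.9 = +28.42°C → T = 7.3°C

7.3°C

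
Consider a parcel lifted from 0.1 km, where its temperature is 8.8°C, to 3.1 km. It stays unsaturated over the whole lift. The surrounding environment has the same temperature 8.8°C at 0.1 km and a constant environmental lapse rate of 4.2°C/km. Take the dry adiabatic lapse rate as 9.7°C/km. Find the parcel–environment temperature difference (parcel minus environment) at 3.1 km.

-16.5°C (parcel cooler than environment)

Parcel:
  100–3100 m, dry: Δz = 3 km ⇒ ΔT = -29.1°C; T = -20.3°C
Environment:
  100–3100 m, environment: Δz = 3 km ⇒ ΔT = -12.6°C; T = -3.8°C
T_parcel − T_env = -20.3 − (-3.8) = -16.5°C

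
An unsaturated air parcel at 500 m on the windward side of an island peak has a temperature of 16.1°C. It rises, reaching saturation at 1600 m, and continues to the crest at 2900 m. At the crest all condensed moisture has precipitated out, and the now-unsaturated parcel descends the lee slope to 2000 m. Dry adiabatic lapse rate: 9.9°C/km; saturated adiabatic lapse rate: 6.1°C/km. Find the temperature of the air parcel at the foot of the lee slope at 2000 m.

Dry to 1600 m: -9.9 × 1.1 km = -10.89°C, so T = 5.21°C.
Saturated to 2900 m: -6.1 × 1.3 km = -7.93°C, so T = -2.72°C.
Dry descent to 2000 m: +9.9 × 0.9 km = +8.91°C, so T = 6.19°C.

6.19°C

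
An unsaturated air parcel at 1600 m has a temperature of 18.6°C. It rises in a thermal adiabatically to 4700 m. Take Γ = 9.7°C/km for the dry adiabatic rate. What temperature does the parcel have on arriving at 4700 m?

-11.47°C

1600 → 4700 m (dry adiabatic, 9.7°C/km): ΔT = -9.7 × 3.1 = -30.07°C → T = -11.47°C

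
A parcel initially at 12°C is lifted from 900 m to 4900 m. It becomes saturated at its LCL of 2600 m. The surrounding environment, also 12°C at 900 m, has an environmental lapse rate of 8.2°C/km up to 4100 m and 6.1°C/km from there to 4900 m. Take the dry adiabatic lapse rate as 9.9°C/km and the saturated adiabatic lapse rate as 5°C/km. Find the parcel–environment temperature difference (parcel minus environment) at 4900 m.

Parcel:
  Dry to 2600 m: -9.9 × 1.7 km = -16.83°C, so T = -4.83°C.
  Saturated to 4900 m: -5 × 2.3 km = -11.5°C, so T = -16.33°C.
Environment:
  Environment, lower layer to 4100 m: -8.2 × 3.2 km = -26.24°C, so T = -14.24°C.
  Environment, upper layer to 4900 m: -6.1 × 0.8 km = -4.88°C, so T = -19.12°C.
T_parcel − T_env = -16.33 − (-19.12) = +2.79°C

+2.79°C (parcel warmer than environment)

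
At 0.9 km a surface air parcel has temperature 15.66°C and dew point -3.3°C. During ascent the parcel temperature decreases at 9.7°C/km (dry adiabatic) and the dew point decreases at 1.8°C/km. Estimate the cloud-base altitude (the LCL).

T and T_d converge at 9.7 − 1.8 = 7.9°C per km
Height above start = (15.66 − (-3.3)) / 7.9 = 2.4 km
LCL altitude = 900 m + 2400 m = 3300 m

3.3 km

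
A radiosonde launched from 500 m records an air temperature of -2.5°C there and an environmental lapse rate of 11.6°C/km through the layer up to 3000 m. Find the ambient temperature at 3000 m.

-31.5°C

500 → 3000 m (environmental, 11.6°C/km): ΔT = -11.6 × 2.5 = -29°C → T = -31.5°C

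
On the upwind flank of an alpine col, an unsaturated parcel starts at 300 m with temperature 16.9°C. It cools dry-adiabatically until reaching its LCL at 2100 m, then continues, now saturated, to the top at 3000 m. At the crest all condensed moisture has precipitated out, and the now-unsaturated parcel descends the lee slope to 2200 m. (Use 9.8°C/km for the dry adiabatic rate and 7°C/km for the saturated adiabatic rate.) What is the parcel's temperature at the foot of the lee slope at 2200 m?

From 300 m to 2100 m (dry): cools by 9.8 × 1.8 = 17.64°C, giving -0.74°C.
From 2100 m to 3000 m (saturated): cools by 7 × 0.9 = 6.3°C, giving -7.04°C.
From 3000 m to 2200 m (dry descent): warms by 9.8 × 0.8 = 7.84°C, giving 0.8°C.

0.8°C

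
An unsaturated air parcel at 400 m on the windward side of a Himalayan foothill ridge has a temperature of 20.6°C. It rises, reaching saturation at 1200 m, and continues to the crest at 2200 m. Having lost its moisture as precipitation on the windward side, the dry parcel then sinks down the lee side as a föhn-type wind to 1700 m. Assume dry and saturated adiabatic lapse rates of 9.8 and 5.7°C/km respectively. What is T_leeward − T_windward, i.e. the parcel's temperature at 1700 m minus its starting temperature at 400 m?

400 → 1200 m (dry, 9.8°C/km): ΔT = -9.8 × 0.8 = -7.84°C → T = 12.76°C
1200 → 2200 m (saturated, 5.7°C/km): ΔT = -5.7 × 1 = -5.7°C → T = 7.06°C
2200 → 1700 m (dry descent, 9.8°C/km): ΔT = +9.8 × 0.5 = +4.9°C → T = 11.96°C
Net change vs windward start: 11.96 − 20.6 = -8.64°C

-8.64°C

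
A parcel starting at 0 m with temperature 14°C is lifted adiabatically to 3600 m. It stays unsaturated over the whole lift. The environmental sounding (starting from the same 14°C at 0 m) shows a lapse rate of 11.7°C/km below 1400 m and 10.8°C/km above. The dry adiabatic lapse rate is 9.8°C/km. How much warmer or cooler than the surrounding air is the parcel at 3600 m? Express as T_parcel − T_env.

Parcel:
  0–3600 m, dry: Δz = 3.6 km ⇒ ΔT = -35.28°C; T = -21.28°C
Environment:
  0–1400 m, environment, lower layer: Δz = 1.4 km ⇒ ΔT = -16.38°C; T = -2.38°C
  1400–3600 m, environment, upper layer: Δz = 2.2 km ⇒ ΔT = -23.76°C; T = -26.14°C
T_parcel − T_env = -21.28 − (-26.14) = +4.86°C

+4.86°C (parcel warmer than environment)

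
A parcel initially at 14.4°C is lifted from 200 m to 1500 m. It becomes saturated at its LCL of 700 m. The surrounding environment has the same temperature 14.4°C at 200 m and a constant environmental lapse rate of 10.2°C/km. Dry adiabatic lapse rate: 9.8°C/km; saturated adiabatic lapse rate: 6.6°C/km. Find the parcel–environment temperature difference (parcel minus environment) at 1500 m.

+3.08°C (parcel warmer than environment)

Parcel:
  From 200 m to 700 m (dry): cools by 9.8 × 0.5 = 4.9°C, giving 9.5°C.
  From 700 m to 1500 m (saturated): cools by 6.6 × 0.8 = 5.28°C, giving 4.22°C.
Environment:
  From 200 m to 1500 m (environment): cools by 10.2 × 1.3 = 13.26°C, giving 1.14°C.
T_parcel − T_env = 4.22 − 1.14 = +3.08°C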